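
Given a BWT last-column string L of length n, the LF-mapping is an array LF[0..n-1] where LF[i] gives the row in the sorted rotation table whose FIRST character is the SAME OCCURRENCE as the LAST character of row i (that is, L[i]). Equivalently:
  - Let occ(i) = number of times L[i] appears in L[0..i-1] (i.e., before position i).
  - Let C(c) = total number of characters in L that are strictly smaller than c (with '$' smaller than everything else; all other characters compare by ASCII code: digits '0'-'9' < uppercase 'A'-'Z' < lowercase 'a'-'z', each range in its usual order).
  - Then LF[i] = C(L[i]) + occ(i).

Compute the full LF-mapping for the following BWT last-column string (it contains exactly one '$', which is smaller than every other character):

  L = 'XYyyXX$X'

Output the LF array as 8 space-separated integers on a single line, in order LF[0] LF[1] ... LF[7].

Answer: 1 5 6 7 2 3 0 4

Derivation:
Char counts: '$':1, 'X':4, 'Y':1, 'y':2
C (first-col start): C('$')=0, C('X')=1, C('Y')=5, C('y')=6
L[0]='X': occ=0, LF[0]=C('X')+0=1+0=1
L[1]='Y': occ=0, LF[1]=C('Y')+0=5+0=5
L[2]='y': occ=0, LF[2]=C('y')+0=6+0=6
L[3]='y': occ=1, LF[3]=C('y')+1=6+1=7
L[4]='X': occ=1, LF[4]=C('X')+1=1+1=2
L[5]='X': occ=2, LF[5]=C('X')+2=1+2=3
L[6]='$': occ=0, LF[6]=C('$')+0=0+0=0
L[7]='X': occ=3, LF[7]=C('X')+3=1+3=4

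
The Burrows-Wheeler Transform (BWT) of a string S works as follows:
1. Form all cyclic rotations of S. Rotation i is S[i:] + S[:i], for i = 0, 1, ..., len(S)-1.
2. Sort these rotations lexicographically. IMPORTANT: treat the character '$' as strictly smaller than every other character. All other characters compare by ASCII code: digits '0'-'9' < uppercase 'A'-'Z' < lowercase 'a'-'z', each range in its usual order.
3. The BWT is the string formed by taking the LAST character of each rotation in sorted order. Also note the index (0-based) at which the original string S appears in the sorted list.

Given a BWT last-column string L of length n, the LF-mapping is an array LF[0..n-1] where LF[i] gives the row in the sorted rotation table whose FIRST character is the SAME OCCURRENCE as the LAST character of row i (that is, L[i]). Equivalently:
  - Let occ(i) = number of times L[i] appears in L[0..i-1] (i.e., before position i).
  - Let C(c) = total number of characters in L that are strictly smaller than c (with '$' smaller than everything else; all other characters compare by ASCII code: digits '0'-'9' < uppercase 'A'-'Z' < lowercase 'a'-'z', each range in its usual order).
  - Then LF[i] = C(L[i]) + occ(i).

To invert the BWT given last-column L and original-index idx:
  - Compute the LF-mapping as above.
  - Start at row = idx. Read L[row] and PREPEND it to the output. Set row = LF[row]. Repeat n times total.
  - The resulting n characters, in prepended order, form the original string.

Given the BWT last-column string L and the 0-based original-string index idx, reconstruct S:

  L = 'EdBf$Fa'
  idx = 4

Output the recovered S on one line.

LF mapping: 2 5 1 6 0 3 4
Walk LF starting at row 4, prepending L[row]:
  step 1: row=4, L[4]='$', prepend. Next row=LF[4]=0
  step 2: row=0, L[0]='E', prepend. Next row=LF[0]=2
  step 3: row=2, L[2]='B', prepend. Next row=LF[2]=1
  step 4: row=1, L[1]='d', prepend. Next row=LF[1]=5
  step 5: row=5, L[5]='F', prepend. Next row=LF[5]=3
  step 6: row=3, L[3]='f', prepend. Next row=LF[3]=6
  step 7: row=6, L[6]='a', prepend. Next row=LF[6]=4
Reversed output: afFdBE$

Answer: afFdBE$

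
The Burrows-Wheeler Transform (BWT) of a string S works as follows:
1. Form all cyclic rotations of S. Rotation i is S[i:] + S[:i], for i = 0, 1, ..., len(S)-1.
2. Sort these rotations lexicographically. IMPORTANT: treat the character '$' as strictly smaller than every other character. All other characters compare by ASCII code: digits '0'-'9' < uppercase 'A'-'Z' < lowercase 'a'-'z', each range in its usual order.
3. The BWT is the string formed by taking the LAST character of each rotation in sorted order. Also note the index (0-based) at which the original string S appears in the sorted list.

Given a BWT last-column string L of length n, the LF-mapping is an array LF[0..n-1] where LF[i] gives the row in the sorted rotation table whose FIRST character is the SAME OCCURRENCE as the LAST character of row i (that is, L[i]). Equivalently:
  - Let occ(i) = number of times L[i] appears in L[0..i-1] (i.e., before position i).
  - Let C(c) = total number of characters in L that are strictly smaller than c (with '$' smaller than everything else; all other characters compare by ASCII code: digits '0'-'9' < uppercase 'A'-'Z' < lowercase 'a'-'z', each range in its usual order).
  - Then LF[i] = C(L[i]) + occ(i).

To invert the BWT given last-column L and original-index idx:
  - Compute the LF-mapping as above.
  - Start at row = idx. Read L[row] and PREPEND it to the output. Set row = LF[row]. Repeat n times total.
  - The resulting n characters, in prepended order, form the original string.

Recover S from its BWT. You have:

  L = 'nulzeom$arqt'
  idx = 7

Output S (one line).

Answer: quartzlemon$

Derivation:
LF mapping: 5 10 3 11 2 6 4 0 1 8 7 9
Walk LF starting at row 7, prepending L[row]:
  step 1: row=7, L[7]='$', prepend. Next row=LF[7]=0
  step 2: row=0, L[0]='n', prepend. Next row=LF[0]=5
  step 3: row=5, L[5]='o', prepend. Next row=LF[5]=6
  step 4: row=6, L[6]='m', prepend. Next row=LF[6]=4
  step 5: row=4, L[4]='e', prepend. Next row=LF[4]=2
  step 6: row=2, L[2]='l', prepend. Next row=LF[2]=3
  step 7: row=3, L[3]='z', prepend. Next row=LF[3]=11
  step 8: row=11, L[11]='t', prepend. Next row=LF[11]=9
  step 9: row=9, L[9]='r', prepend. Next row=LF[9]=8
  step 10: row=8, L[8]='a', prepend. Next row=LF[8]=1
  step 11: row=1, L[1]='u', prepend. Next row=LF[1]=10
  step 12: row=10, L[10]='q', prepend. Next row=LF[10]=7
Reversed output: quartzlemon$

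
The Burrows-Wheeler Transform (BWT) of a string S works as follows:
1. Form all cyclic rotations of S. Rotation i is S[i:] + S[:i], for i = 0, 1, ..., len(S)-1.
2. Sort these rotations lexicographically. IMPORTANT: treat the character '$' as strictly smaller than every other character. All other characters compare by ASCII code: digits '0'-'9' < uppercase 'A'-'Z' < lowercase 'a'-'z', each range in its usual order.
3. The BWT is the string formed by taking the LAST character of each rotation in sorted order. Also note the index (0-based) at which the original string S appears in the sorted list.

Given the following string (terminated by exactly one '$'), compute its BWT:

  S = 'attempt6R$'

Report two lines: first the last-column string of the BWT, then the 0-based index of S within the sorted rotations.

Answer: Rt6$tempta
3

Derivation:
All 10 rotations (rotation i = S[i:]+S[:i]):
  rot[0] = attempt6R$
  rot[1] = ttempt6R$a
  rot[2] = tempt6R$at
  rot[3] = empt6R$att
  rot[4] = mpt6R$atte
  rot[5] = pt6R$attem
  rot[6] = t6R$attemp
  rot[7] = 6R$attempt
  rot[8] = R$attempt6
  rot[9] = $attempt6R
Sorted (with $ < everything):
  sorted[0] = $attempt6R  (last char: 'R')
  sorted[1] = 6R$attempt  (last char: 't')
  sorted[2] = R$attempt6  (last char: '6')
  sorted[3] = attempt6R$  (last char: '$')
  sorted[4] = empt6R$att  (last char: 't')
  sorted[5] = mpt6R$atte  (last char: 'e')
  sorted[6] = pt6R$attem  (last char: 'm')
  sorted[7] = t6R$attemp  (last char: 'p')
  sorted[8] = tempt6R$at  (last char: 't')
  sorted[9] = ttempt6R$a  (last char: 'a')
Last column: Rt6$tempta
Original string S is at sorted index 3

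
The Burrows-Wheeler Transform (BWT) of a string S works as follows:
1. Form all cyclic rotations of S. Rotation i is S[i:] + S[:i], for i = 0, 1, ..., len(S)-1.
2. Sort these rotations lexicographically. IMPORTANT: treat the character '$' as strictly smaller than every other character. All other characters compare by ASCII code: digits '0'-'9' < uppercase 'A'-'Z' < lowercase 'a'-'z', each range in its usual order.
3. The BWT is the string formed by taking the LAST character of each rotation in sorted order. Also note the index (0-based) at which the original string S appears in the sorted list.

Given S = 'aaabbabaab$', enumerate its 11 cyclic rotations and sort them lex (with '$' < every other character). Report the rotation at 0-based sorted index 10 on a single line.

All 11 rotations (rotation i = S[i:]+S[:i]):
  rot[0] = aaabbabaab$
  rot[1] = aabbabaab$a
  rot[2] = abbabaab$aa
  rot[3] = bbabaab$aaa
  rot[4] = babaab$aaab
  rot[5] = abaab$aaabb
  rot[6] = baab$aaabba
  rot[7] = aab$aaabbab
  rot[8] = ab$aaabbaba
  rot[9] = b$aaabbabaa
  rot[10] = $aaabbabaab
Sorted (with $ < everything):
  sorted[0] = $aaabbabaab
  sorted[1] = aaabbabaab$
  sorted[2] = aab$aaabbab
  sorted[3] = aabbabaab$a
  sorted[4] = ab$aaabbaba
  sorted[5] = abaab$aaabb
  sorted[6] = abbabaab$aa
  sorted[7] = b$aaabbabaa
  sorted[8] = baab$aaabba
  sorted[9] = babaab$aaab
  sorted[10] = bbabaab$aaa
sorted[10] = bbabaab$aaa

Answer: bbabaab$aaa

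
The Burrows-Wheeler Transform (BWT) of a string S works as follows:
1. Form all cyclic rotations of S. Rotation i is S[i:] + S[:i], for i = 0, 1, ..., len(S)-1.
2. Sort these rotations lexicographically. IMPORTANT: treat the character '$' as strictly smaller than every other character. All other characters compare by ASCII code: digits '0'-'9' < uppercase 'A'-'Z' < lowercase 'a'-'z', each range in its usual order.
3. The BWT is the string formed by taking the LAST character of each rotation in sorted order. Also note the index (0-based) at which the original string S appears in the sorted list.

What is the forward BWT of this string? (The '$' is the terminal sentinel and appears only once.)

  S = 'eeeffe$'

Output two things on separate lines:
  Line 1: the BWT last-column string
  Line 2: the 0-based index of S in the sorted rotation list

All 7 rotations (rotation i = S[i:]+S[:i]):
  rot[0] = eeeffe$
  rot[1] = eeffe$e
  rot[2] = effe$ee
  rot[3] = ffe$eee
  rot[4] = fe$eeef
  rot[5] = e$eeeff
  rot[6] = $eeeffe
Sorted (with $ < everything):
  sorted[0] = $eeeffe  (last char: 'e')
  sorted[1] = e$eeeff  (last char: 'f')
  sorted[2] = eeeffe$  (last char: '$')
  sorted[3] = eeffe$e  (last char: 'e')
  sorted[4] = effe$ee  (last char: 'e')
  sorted[5] = fe$eeef  (last char: 'f')
  sorted[6] = ffe$eee  (last char: 'e')
Last column: ef$eefe
Original string S is at sorted index 2

Answer: ef$eefe
2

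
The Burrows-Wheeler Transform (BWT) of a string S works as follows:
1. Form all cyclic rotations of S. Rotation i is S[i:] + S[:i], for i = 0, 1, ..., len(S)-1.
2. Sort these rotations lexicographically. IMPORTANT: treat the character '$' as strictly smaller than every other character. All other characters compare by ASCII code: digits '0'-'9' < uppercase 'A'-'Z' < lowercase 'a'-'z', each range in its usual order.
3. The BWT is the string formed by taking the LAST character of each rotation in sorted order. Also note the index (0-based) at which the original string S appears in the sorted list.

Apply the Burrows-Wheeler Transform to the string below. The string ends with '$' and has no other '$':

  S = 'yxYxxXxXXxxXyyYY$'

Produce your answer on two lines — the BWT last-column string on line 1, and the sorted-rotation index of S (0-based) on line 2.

All 17 rotations (rotation i = S[i:]+S[:i]):
  rot[0] = yxYxxXxXXxxXyyYY$
  rot[1] = xYxxXxXXxxXyyYY$y
  rot[2] = YxxXxXXxxXyyYY$yx
  rot[3] = xxXxXXxxXyyYY$yxY
  rot[4] = xXxXXxxXyyYY$yxYx
  rot[5] = XxXXxxXyyYY$yxYxx
  rot[6] = xXXxxXyyYY$yxYxxX
  rot[7] = XXxxXyyYY$yxYxxXx
  rot[8] = XxxXyyYY$yxYxxXxX
  rot[9] = xxXyyYY$yxYxxXxXX
  rot[10] = xXyyYY$yxYxxXxXXx
  rot[11] = XyyYY$yxYxxXxXXxx
  rot[12] = yyYY$yxYxxXxXXxxX
  rot[13] = yYY$yxYxxXxXXxxXy
  rot[14] = YY$yxYxxXxXXxxXyy
  rot[15] = Y$yxYxxXxXXxxXyyY
  rot[16] = $yxYxxXxXXxxXyyYY
Sorted (with $ < everything):
  sorted[0] = $yxYxxXxXXxxXyyYY  (last char: 'Y')
  sorted[1] = XXxxXyyYY$yxYxxXx  (last char: 'x')
  sorted[2] = XxXXxxXyyYY$yxYxx  (last char: 'x')
  sorted[3] = XxxXyyYY$yxYxxXxX  (last char: 'X')
  sorted[4] = XyyYY$yxYxxXxXXxx  (last char: 'x')
  sorted[5] = Y$yxYxxXxXXxxXyyY  (last char: 'Y')
  sorted[6] = YY$yxYxxXxXXxxXyy  (last char: 'y')
  sorted[7] = YxxXxXXxxXyyYY$yx  (last char: 'x')
  sorted[8] = xXXxxXyyYY$yxYxxX  (last char: 'X')
  sorted[9] = xXxXXxxXyyYY$yxYx  (last char: 'x')
  sorted[10] = xXyyYY$yxYxxXxXXx  (last char: 'x')
  sorted[11] = xYxxXxXXxxXyyYY$y  (last char: 'y')
  sorted[12] = xxXxXXxxXyyYY$yxY  (last char: 'Y')
  sorted[13] = xxXyyYY$yxYxxXxXX  (last char: 'X')
  sorted[14] = yYY$yxYxxXxXXxxXy  (last char: 'y')
  sorted[15] = yxYxxXxXXxxXyyYY$  (last char: '$')
  sorted[16] = yyYY$yxYxxXxXXxxX  (last char: 'X')
Last column: YxxXxYyxXxxyYXy$X
Original string S is at sorted index 15

Answer: YxxXxYyxXxxyYXy$X
15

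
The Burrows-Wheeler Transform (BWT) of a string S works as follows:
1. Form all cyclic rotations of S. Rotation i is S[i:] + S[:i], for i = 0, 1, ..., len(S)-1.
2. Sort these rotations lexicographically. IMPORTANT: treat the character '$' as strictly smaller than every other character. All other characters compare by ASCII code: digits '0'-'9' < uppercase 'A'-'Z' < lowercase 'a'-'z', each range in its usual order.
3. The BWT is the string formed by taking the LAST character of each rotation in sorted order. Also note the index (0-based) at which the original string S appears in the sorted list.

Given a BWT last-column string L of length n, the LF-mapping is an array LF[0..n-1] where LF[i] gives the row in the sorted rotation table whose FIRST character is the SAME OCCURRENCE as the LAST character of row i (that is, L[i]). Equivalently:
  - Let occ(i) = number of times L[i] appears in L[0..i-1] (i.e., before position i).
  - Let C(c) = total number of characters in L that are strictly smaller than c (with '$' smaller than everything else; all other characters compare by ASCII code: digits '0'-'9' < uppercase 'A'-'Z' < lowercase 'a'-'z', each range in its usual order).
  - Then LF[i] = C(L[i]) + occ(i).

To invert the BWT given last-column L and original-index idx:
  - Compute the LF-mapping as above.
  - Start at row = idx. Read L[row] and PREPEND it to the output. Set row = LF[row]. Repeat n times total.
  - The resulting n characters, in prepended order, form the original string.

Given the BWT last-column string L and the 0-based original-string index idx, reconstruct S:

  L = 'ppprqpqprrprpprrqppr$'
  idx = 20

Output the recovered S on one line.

Answer: rrrpqrprqpppqpprrppp$

Derivation:
LF mapping: 1 2 3 14 11 4 12 5 15 16 6 17 7 8 18 19 13 9 10 20 0
Walk LF starting at row 20, prepending L[row]:
  step 1: row=20, L[20]='$', prepend. Next row=LF[20]=0
  step 2: row=0, L[0]='p', prepend. Next row=LF[0]=1
  step 3: row=1, L[1]='p', prepend. Next row=LF[1]=2
  step 4: row=2, L[2]='p', prepend. Next row=LF[2]=3
  step 5: row=3, L[3]='r', prepend. Next row=LF[3]=14
  step 6: row=14, L[14]='r', prepend. Next row=LF[14]=18
  step 7: row=18, L[18]='p', prepend. Next row=LF[18]=10
  step 8: row=10, L[10]='p', prepend. Next row=LF[10]=6
  step 9: row=6, L[6]='q', prepend. Next row=LF[6]=12
  step 10: row=12, L[12]='p', prepend. Next row=LF[12]=7
  step 11: row=7, L[7]='p', prepend. Next row=LF[7]=5
  step 12: row=5, L[5]='p', prepend. Next row=LF[5]=4
  step 13: row=4, L[4]='q', prepend. Next row=LF[4]=11
  step 14: row=11, L[11]='r', prepend. Next row=LF[11]=17
  step 15: row=17, L[17]='p', prepend. Next row=LF[17]=9
  step 16: row=9, L[9]='r', prepend. Next row=LF[9]=16
  step 17: row=16, L[16]='q', prepend. Next row=LF[16]=13
  step 18: row=13, L[13]='p', prepend. Next row=LF[13]=8
  step 19: row=8, L[8]='r', prepend. Next row=LF[8]=15
  step 20: row=15, L[15]='r', prepend. Next row=LF[15]=19
  step 21: row=19, L[19]='r', prepend. Next row=LF[19]=20
Reversed output: rrrpqrprqpppqpprrppp$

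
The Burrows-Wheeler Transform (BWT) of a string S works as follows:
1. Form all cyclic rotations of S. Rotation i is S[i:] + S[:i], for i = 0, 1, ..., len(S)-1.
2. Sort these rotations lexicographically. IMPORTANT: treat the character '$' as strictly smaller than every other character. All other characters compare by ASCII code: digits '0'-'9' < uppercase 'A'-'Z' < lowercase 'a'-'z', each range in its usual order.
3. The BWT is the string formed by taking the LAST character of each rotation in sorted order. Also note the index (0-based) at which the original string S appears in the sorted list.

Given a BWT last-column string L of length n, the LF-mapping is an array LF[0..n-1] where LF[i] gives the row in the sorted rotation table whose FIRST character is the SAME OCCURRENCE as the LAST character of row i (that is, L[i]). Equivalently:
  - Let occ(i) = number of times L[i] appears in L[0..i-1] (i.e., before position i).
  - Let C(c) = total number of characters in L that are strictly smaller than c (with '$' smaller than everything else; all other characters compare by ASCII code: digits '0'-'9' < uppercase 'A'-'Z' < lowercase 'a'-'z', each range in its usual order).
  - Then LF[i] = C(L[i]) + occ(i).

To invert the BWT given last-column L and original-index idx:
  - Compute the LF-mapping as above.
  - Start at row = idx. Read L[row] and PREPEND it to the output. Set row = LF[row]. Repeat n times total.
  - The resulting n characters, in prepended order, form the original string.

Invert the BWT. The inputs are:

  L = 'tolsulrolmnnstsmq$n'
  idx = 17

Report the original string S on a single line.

LF mapping: 16 9 1 13 18 2 12 10 3 4 6 7 14 17 15 5 11 0 8
Walk LF starting at row 17, prepending L[row]:
  step 1: row=17, L[17]='$', prepend. Next row=LF[17]=0
  step 2: row=0, L[0]='t', prepend. Next row=LF[0]=16
  step 3: row=16, L[16]='q', prepend. Next row=LF[16]=11
  step 4: row=11, L[11]='n', prepend. Next row=LF[11]=7
  step 5: row=7, L[7]='o', prepend. Next row=LF[7]=10
  step 6: row=10, L[10]='n', prepend. Next row=LF[10]=6
  step 7: row=6, L[6]='r', prepend. Next row=LF[6]=12
  step 8: row=12, L[12]='s', prepend. Next row=LF[12]=14
  step 9: row=14, L[14]='s', prepend. Next row=LF[14]=15
  step 10: row=15, L[15]='m', prepend. Next row=LF[15]=5
  step 11: row=5, L[5]='l', prepend. Next row=LF[5]=2
  step 12: row=2, L[2]='l', prepend. Next row=LF[2]=1
  step 13: row=1, L[1]='o', prepend. Next row=LF[1]=9
  step 14: row=9, L[9]='m', prepend. Next row=LF[9]=4
  step 15: row=4, L[4]='u', prepend. Next row=LF[4]=18
  step 16: row=18, L[18]='n', prepend. Next row=LF[18]=8
  step 17: row=8, L[8]='l', prepend. Next row=LF[8]=3
  step 18: row=3, L[3]='s', prepend. Next row=LF[3]=13
  step 19: row=13, L[13]='t', prepend. Next row=LF[13]=17
Reversed output: tslnumollmssrnonqt$

Answer: tslnumollmssrnonqt$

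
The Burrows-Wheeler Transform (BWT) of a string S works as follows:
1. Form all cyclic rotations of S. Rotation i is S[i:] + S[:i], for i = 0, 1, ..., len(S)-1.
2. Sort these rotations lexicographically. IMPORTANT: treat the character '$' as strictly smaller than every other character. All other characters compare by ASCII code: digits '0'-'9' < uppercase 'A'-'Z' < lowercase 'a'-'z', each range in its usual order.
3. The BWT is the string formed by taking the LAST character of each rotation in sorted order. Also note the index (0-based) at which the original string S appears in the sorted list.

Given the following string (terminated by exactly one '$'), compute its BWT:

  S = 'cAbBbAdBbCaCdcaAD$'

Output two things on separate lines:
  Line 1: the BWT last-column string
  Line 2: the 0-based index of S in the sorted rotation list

All 18 rotations (rotation i = S[i:]+S[:i]):
  rot[0] = cAbBbAdBbCaCdcaAD$
  rot[1] = AbBbAdBbCaCdcaAD$c
  rot[2] = bBbAdBbCaCdcaAD$cA
  rot[3] = BbAdBbCaCdcaAD$cAb
  rot[4] = bAdBbCaCdcaAD$cAbB
  rot[5] = AdBbCaCdcaAD$cAbBb
  rot[6] = dBbCaCdcaAD$cAbBbA
  rot[7] = BbCaCdcaAD$cAbBbAd
  rot[8] = bCaCdcaAD$cAbBbAdB
  rot[9] = CaCdcaAD$cAbBbAdBb
  rot[10] = aCdcaAD$cAbBbAdBbC
  rot[11] = CdcaAD$cAbBbAdBbCa
  rot[12] = dcaAD$cAbBbAdBbCaC
  rot[13] = caAD$cAbBbAdBbCaCd
  rot[14] = aAD$cAbBbAdBbCaCdc
  rot[15] = AD$cAbBbAdBbCaCdca
  rot[16] = D$cAbBbAdBbCaCdcaA
  rot[17] = $cAbBbAdBbCaCdcaAD
Sorted (with $ < everything):
  sorted[0] = $cAbBbAdBbCaCdcaAD  (last char: 'D')
  sorted[1] = AD$cAbBbAdBbCaCdca  (last char: 'a')
  sorted[2] = AbBbAdBbCaCdcaAD$c  (last char: 'c')
  sorted[3] = AdBbCaCdcaAD$cAbBb  (last char: 'b')
  sorted[4] = BbAdBbCaCdcaAD$cAb  (last char: 'b')
  sorted[5] = BbCaCdcaAD$cAbBbAd  (last char: 'd')
  sorted[6] = CaCdcaAD$cAbBbAdBb  (last char: 'b')
  sorted[7] = CdcaAD$cAbBbAdBbCa  (last char: 'a')
  sorted[8] = D$cAbBbAdBbCaCdcaA  (last char: 'A')
  sorted[9] = aAD$cAbBbAdBbCaCdc  (last char: 'c')
  sorted[10] = aCdcaAD$cAbBbAdBbC  (last char: 'C')
  sorted[11] = bAdBbCaCdcaAD$cAbB  (last char: 'B')
  sorted[12] = bBbAdBbCaCdcaAD$cA  (last char: 'A')
  sorted[13] = bCaCdcaAD$cAbBbAdB  (last char: 'B')
  sorted[14] = cAbBbAdBbCaCdcaAD$  (last char: '$')
  sorted[15] = caAD$cAbBbAdBbCaCd  (last char: 'd')
  sorted[16] = dBbCaCdcaAD$cAbBbA  (last char: 'A')
  sorted[17] = dcaAD$cAbBbAdBbCaC  (last char: 'C')
Last column: DacbbdbaAcCBAB$dAC
Original string S is at sorted index 14

Answer: DacbbdbaAcCBAB$dAC
14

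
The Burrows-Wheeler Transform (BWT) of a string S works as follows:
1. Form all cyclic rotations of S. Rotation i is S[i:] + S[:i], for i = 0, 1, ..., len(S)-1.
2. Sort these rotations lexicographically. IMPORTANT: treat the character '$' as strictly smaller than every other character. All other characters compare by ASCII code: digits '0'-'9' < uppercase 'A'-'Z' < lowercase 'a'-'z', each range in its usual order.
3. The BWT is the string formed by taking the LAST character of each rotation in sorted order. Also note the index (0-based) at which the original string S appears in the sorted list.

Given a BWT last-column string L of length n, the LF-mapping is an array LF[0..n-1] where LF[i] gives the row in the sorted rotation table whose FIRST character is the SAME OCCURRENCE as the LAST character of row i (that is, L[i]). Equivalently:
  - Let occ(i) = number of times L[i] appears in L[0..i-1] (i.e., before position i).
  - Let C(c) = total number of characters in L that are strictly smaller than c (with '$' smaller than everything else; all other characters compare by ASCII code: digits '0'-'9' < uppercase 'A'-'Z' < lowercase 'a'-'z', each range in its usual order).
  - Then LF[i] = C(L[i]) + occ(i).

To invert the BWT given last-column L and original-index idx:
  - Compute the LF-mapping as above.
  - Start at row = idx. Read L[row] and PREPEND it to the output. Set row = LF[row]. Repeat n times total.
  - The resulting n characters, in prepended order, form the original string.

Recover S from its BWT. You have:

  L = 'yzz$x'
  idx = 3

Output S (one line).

Answer: zxzy$

Derivation:
LF mapping: 2 3 4 0 1
Walk LF starting at row 3, prepending L[row]:
  step 1: row=3, L[3]='$', prepend. Next row=LF[3]=0
  step 2: row=0, L[0]='y', prepend. Next row=LF[0]=2
  step 3: row=2, L[2]='z', prepend. Next row=LF[2]=4
  step 4: row=4, L[4]='x', prepend. Next row=LF[4]=1
  step 5: row=1, L[1]='z', prepend. Next row=LF[1]=3
Reversed output: zxzy$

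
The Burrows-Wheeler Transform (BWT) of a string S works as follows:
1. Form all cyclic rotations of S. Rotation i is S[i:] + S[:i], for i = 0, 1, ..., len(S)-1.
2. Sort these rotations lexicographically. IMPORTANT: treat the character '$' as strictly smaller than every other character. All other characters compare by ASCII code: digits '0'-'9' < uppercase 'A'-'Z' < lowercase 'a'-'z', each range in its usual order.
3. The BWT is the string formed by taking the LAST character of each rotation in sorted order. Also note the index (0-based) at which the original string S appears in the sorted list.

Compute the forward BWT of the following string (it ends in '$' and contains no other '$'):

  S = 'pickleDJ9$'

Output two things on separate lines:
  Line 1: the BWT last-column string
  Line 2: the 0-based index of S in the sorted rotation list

All 10 rotations (rotation i = S[i:]+S[:i]):
  rot[0] = pickleDJ9$
  rot[1] = ickleDJ9$p
  rot[2] = ckleDJ9$pi
  rot[3] = kleDJ9$pic
  rot[4] = leDJ9$pick
  rot[5] = eDJ9$pickl
  rot[6] = DJ9$pickle
  rot[7] = J9$pickleD
  rot[8] = 9$pickleDJ
  rot[9] = $pickleDJ9
Sorted (with $ < everything):
  sorted[0] = $pickleDJ9  (last char: '9')
  sorted[1] = 9$pickleDJ  (last char: 'J')
  sorted[2] = DJ9$pickle  (last char: 'e')
  sorted[3] = J9$pickleD  (last char: 'D')
  sorted[4] = ckleDJ9$pi  (last char: 'i')
  sorted[5] = eDJ9$pickl  (last char: 'l')
  sorted[6] = ickleDJ9$p  (last char: 'p')
  sorted[7] = kleDJ9$pic  (last char: 'c')
  sorted[8] = leDJ9$pick  (last char: 'k')
  sorted[9] = pickleDJ9$  (last char: '$')
Last column: 9JeDilpck$
Original string S is at sorted index 9

Answer: 9JeDilpck$
9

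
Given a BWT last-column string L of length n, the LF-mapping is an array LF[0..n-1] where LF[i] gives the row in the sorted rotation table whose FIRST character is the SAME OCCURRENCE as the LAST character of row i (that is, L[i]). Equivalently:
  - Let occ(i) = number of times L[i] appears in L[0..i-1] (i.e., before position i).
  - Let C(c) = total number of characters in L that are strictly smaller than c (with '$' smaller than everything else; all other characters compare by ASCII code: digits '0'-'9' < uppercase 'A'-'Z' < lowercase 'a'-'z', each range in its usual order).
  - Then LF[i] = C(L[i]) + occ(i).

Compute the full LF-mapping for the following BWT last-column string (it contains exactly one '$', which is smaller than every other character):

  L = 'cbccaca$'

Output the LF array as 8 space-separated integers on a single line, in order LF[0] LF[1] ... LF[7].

Answer: 4 3 5 6 1 7 2 0

Derivation:
Char counts: '$':1, 'a':2, 'b':1, 'c':4
C (first-col start): C('$')=0, C('a')=1, C('b')=3, C('c')=4
L[0]='c': occ=0, LF[0]=C('c')+0=4+0=4
L[1]='b': occ=0, LF[1]=C('b')+0=3+0=3
L[2]='c': occ=1, LF[2]=C('c')+1=4+1=5
L[3]='c': occ=2, LF[3]=C('c')+2=4+2=6
L[4]='a': occ=0, LF[4]=C('a')+0=1+0=1
L[5]='c': occ=3, LF[5]=C('c')+3=4+3=7
L[6]='a': occ=1, LF[6]=C('a')+1=1+1=2
L[7]='$': occ=0, LF[7]=C('$')+0=0+0=0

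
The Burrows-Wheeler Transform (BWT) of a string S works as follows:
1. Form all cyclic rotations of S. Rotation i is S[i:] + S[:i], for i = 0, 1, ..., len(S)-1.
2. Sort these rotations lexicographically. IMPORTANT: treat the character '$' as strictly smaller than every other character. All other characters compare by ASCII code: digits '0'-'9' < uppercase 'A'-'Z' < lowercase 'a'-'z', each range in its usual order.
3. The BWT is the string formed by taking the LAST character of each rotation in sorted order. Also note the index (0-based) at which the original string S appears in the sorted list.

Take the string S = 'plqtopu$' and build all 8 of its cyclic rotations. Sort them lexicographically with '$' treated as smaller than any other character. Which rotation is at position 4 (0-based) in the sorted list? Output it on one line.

Answer: pu$plqto

Derivation:
All 8 rotations (rotation i = S[i:]+S[:i]):
  rot[0] = plqtopu$
  rot[1] = lqtopu$p
  rot[2] = qtopu$pl
  rot[3] = topu$plq
  rot[4] = opu$plqt
  rot[5] = pu$plqto
  rot[6] = u$plqtop
  rot[7] = $plqtopu
Sorted (with $ < everything):
  sorted[0] = $plqtopu
  sorted[1] = lqtopu$p
  sorted[2] = opu$plqt
  sorted[3] = plqtopu$
  sorted[4] = pu$plqto
  sorted[5] = qtopu$pl
  sorted[6] = topu$plq
  sorted[7] = u$plqtop
sorted[4] = pu$plqto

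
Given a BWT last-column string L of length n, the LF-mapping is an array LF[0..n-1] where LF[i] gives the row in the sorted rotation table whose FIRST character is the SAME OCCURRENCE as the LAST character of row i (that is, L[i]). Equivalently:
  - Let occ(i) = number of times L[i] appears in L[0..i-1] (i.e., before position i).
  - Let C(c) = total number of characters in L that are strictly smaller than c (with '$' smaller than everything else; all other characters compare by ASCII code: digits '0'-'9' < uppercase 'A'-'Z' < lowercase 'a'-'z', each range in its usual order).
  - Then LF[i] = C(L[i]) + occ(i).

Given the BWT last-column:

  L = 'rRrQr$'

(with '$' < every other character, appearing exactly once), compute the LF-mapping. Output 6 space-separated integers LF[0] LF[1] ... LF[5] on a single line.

Answer: 3 2 4 1 5 0

Derivation:
Char counts: '$':1, 'Q':1, 'R':1, 'r':3
C (first-col start): C('$')=0, C('Q')=1, C('R')=2, C('r')=3
L[0]='r': occ=0, LF[0]=C('r')+0=3+0=3
L[1]='R': occ=0, LF[1]=C('R')+0=2+0=2
L[2]='r': occ=1, LF[2]=C('r')+1=3+1=4
L[3]='Q': occ=0, LF[3]=C('Q')+0=1+0=1
L[4]='r': occ=2, LF[4]=C('r')+2=3+2=5
L[5]='$': occ=0, LF[5]=C('$')+0=0+0=0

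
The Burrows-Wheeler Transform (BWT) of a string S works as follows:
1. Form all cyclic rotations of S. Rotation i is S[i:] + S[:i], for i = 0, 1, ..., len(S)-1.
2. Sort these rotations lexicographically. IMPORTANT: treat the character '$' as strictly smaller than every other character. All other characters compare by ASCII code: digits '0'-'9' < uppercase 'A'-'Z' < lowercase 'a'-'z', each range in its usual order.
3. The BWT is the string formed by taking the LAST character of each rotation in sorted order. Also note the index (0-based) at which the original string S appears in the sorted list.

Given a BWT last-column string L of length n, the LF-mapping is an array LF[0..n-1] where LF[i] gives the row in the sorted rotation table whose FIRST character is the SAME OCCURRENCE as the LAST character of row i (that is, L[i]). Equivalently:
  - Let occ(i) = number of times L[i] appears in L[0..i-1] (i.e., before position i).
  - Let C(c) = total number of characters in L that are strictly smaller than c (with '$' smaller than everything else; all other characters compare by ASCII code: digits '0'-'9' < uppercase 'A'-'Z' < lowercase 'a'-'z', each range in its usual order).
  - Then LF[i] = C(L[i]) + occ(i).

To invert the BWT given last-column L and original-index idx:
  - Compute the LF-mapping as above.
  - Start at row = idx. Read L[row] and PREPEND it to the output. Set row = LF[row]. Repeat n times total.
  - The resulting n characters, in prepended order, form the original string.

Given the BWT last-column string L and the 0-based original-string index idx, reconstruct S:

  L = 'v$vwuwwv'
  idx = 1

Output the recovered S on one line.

Answer: uvwwwvv$

Derivation:
LF mapping: 2 0 3 5 1 6 7 4
Walk LF starting at row 1, prepending L[row]:
  step 1: row=1, L[1]='$', prepend. Next row=LF[1]=0
  step 2: row=0, L[0]='v', prepend. Next row=LF[0]=2
  step 3: row=2, L[2]='v', prepend. Next row=LF[2]=3
  step 4: row=3, L[3]='w', prepend. Next row=LF[3]=5
  step 5: row=5, L[5]='w', prepend. Next row=LF[5]=6
  step 6: row=6, L[6]='w', prepend. Next row=LF[6]=7
  step 7: row=7, L[7]='v', prepend. Next row=LF[7]=4
  step 8: row=4, L[4]='u', prepend. Next row=LF[4]=1
Reversed output: uvwwwvv$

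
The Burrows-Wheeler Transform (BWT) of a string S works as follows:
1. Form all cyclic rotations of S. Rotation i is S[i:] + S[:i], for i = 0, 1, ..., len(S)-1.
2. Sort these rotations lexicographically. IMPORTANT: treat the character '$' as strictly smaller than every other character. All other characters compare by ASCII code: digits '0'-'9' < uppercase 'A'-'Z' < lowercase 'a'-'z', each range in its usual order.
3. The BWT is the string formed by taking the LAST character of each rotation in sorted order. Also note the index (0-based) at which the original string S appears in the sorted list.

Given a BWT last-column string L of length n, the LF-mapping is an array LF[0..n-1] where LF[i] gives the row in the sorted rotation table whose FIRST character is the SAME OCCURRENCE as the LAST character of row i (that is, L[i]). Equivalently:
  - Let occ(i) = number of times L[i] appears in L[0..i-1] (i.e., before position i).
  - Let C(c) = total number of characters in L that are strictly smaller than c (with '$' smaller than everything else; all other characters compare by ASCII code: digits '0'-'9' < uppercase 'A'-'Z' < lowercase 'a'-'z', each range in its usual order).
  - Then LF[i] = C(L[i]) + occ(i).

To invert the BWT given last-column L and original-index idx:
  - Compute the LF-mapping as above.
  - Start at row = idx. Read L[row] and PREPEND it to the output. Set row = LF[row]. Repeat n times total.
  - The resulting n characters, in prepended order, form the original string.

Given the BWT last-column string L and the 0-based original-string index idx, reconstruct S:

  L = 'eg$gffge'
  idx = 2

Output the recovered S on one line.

LF mapping: 1 5 0 6 3 4 7 2
Walk LF starting at row 2, prepending L[row]:
  step 1: row=2, L[2]='$', prepend. Next row=LF[2]=0
  step 2: row=0, L[0]='e', prepend. Next row=LF[0]=1
  step 3: row=1, L[1]='g', prepend. Next row=LF[1]=5
  step 4: row=5, L[5]='f', prepend. Next row=LF[5]=4
  step 5: row=4, L[4]='f', prepend. Next row=LF[4]=3
  step 6: row=3, L[3]='g', prepend. Next row=LF[3]=6
  step 7: row=6, L[6]='g', prepend. Next row=LF[6]=7
  step 8: row=7, L[7]='e', prepend. Next row=LF[7]=2
Reversed output: eggffge$

Answer: eggffge$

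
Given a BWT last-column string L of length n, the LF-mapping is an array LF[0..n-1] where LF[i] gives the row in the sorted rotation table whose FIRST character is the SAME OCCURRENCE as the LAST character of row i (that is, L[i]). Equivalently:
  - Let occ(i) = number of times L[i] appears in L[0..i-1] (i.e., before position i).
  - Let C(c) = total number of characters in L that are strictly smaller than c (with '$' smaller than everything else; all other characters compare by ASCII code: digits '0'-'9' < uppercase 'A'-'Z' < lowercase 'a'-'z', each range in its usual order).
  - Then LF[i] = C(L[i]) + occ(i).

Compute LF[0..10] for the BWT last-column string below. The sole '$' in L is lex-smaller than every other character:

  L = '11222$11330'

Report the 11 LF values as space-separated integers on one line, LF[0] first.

Answer: 2 3 6 7 8 0 4 5 9 10 1

Derivation:
Char counts: '$':1, '0':1, '1':4, '2':3, '3':2
C (first-col start): C('$')=0, C('0')=1, C('1')=2, C('2')=6, C('3')=9
L[0]='1': occ=0, LF[0]=C('1')+0=2+0=2
L[1]='1': occ=1, LF[1]=C('1')+1=2+1=3
L[2]='2': occ=0, LF[2]=C('2')+0=6+0=6
L[3]='2': occ=1, LF[3]=C('2')+1=6+1=7
L[4]='2': occ=2, LF[4]=C('2')+2=6+2=8
L[5]='$': occ=0, LF[5]=C('$')+0=0+0=0
L[6]='1': occ=2, LF[6]=C('1')+2=2+2=4
L[7]='1': occ=3, LF[7]=C('1')+3=2+3=5
L[8]='3': occ=0, LF[8]=C('3')+0=9+0=9
L[9]='3': occ=1, LF[9]=C('3')+1=9+1=10
L[10]='0': occ=0, LF[10]=C('0')+0=1+0=1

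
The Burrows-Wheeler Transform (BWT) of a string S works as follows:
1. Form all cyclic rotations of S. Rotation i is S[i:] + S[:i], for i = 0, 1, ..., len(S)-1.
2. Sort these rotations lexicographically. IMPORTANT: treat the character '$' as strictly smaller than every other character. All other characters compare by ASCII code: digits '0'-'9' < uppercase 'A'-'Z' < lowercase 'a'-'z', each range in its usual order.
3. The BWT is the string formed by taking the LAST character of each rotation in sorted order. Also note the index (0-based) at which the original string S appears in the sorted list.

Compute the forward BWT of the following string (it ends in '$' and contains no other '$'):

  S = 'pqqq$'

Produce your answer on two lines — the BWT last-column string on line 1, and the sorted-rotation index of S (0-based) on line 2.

All 5 rotations (rotation i = S[i:]+S[:i]):
  rot[0] = pqqq$
  rot[1] = qqq$p
  rot[2] = qq$pq
  rot[3] = q$pqq
  rot[4] = $pqqq
Sorted (with $ < everything):
  sorted[0] = $pqqq  (last char: 'q')
  sorted[1] = pqqq$  (last char: '$')
  sorted[2] = q$pqq  (last char: 'q')
  sorted[3] = qq$pq  (last char: 'q')
  sorted[4] = qqq$p  (last char: 'p')
Last column: q$qqp
Original string S is at sorted index 1

Answer: q$qqp
1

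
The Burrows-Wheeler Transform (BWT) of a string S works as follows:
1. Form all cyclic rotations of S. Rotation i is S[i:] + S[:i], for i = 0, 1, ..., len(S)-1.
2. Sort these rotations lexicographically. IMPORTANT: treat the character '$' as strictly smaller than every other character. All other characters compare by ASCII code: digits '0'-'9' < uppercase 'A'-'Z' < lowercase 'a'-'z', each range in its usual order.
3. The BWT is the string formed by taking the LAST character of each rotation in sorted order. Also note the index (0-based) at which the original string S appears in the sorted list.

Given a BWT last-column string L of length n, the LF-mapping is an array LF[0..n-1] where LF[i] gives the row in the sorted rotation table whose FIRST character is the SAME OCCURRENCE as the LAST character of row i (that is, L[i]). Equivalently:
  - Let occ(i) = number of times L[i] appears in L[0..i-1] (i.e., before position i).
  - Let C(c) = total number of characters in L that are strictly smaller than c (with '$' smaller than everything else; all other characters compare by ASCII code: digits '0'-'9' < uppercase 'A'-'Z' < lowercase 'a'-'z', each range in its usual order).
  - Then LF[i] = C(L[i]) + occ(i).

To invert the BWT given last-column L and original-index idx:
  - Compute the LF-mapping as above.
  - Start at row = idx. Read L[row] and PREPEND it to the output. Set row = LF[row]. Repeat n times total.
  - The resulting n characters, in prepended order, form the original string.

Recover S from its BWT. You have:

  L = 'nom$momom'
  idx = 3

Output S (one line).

Answer: mommmoon$

Derivation:
LF mapping: 5 6 1 0 2 7 3 8 4
Walk LF starting at row 3, prepending L[row]:
  step 1: row=3, L[3]='$', prepend. Next row=LF[3]=0
  step 2: row=0, L[0]='n', prepend. Next row=LF[0]=5
  step 3: row=5, L[5]='o', prepend. Next row=LF[5]=7
  step 4: row=7, L[7]='o', prepend. Next row=LF[7]=8
  step 5: row=8, L[8]='m', prepend. Next row=LF[8]=4
  step 6: row=4, L[4]='m', prepend. Next row=LF[4]=2
  step 7: row=2, L[2]='m', prepend. Next row=LF[2]=1
  step 8: row=1, L[1]='o', prepend. Next row=LF[1]=6
  step 9: row=6, L[6]='m', prepend. Next row=LF[6]=3
Reversed output: mommmoon$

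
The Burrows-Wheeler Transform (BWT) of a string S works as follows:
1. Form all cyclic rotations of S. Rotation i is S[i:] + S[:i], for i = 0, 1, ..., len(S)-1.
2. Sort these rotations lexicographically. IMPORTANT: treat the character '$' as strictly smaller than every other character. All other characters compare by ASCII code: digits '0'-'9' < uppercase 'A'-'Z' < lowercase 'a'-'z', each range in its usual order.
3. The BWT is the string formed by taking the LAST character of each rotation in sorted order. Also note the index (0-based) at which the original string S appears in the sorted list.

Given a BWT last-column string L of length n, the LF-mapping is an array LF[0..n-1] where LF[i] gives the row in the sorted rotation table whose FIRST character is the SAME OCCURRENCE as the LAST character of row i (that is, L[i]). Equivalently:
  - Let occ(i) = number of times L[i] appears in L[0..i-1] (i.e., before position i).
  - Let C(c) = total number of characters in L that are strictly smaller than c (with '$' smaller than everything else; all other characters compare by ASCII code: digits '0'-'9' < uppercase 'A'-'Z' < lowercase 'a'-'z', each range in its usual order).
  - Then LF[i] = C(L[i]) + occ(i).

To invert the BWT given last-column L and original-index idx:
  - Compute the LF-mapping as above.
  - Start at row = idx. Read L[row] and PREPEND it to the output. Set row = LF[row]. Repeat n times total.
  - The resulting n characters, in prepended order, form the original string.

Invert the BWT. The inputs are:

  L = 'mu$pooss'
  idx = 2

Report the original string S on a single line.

Answer: opossum$

Derivation:
LF mapping: 1 7 0 4 2 3 5 6
Walk LF starting at row 2, prepending L[row]:
  step 1: row=2, L[2]='$', prepend. Next row=LF[2]=0
  step 2: row=0, L[0]='m', prepend. Next row=LF[0]=1
  step 3: row=1, L[1]='u', prepend. Next row=LF[1]=7
  step 4: row=7, L[7]='s', prepend. Next row=LF[7]=6
  step 5: row=6, L[6]='s', prepend. Next row=LF[6]=5
  step 6: row=5, L[5]='o', prepend. Next row=LF[5]=3
  step 7: row=3, L[3]='p', prepend. Next row=LF[3]=4
  step 8: row=4, L[4]='o', prepend. Next row=LF[4]=2
Reversed output: opossum$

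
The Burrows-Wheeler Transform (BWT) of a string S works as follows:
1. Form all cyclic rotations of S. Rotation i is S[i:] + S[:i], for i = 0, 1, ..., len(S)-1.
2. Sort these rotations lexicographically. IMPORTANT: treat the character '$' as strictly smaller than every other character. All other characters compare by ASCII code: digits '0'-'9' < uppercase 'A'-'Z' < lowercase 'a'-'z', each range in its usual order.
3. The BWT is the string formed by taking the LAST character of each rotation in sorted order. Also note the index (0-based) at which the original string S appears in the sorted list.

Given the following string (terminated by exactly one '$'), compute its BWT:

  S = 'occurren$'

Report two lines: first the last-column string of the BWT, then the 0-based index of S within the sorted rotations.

All 9 rotations (rotation i = S[i:]+S[:i]):
  rot[0] = occurren$
  rot[1] = ccurren$o
  rot[2] = curren$oc
  rot[3] = urren$occ
  rot[4] = rren$occu
  rot[5] = ren$occur
  rot[6] = en$occurr
  rot[7] = n$occurre
  rot[8] = $occurren
Sorted (with $ < everything):
  sorted[0] = $occurren  (last char: 'n')
  sorted[1] = ccurren$o  (last char: 'o')
  sorted[2] = curren$oc  (last char: 'c')
  sorted[3] = en$occurr  (last char: 'r')
  sorted[4] = n$occurre  (last char: 'e')
  sorted[5] = occurren$  (last char: '$')
  sorted[6] = ren$occur  (last char: 'r')
  sorted[7] = rren$occu  (last char: 'u')
  sorted[8] = urren$occ  (last char: 'c')
Last column: nocre$ruc
Original string S is at sorted index 5

Answer: nocre$ruc
5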